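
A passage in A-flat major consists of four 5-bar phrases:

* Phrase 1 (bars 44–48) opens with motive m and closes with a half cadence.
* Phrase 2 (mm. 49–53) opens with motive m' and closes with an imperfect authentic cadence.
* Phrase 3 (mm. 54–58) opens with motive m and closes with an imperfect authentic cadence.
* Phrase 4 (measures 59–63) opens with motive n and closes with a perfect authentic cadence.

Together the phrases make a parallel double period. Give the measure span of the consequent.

In a double period the first pair of phrases (ending imperfect authentic cadence) is the large antecedent and the second pair (ending perfect authentic cadence) is the large consequent; the consequent is measures 54–63.

measures 54–63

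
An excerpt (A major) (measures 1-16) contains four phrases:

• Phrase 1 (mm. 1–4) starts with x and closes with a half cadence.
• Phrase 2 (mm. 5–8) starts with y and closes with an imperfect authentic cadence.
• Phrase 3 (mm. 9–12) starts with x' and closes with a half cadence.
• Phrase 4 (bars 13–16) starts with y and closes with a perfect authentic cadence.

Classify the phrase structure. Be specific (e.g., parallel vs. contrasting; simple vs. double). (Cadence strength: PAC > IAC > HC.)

Four phrases in two halves: the first half (measures 1-8) ends with an imperfect authentic cadence, the second (measures 9-16) with a perfect authentic cadence — a large antecedent–consequent pair, i.e. a double period.
Phrase 3 begins with the same material as phrase 1, making it parallel.

parallel double period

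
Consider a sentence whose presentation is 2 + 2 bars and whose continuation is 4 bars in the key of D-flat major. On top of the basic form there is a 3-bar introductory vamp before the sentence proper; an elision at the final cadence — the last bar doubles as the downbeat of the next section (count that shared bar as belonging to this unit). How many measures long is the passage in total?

Basic sentence: 2 + 2 + 4 = 8 bars.
8 (basic form) + 3 (introduction) = 11.
The elision shares a bar with the next section but does not change this unit's count.

11 measures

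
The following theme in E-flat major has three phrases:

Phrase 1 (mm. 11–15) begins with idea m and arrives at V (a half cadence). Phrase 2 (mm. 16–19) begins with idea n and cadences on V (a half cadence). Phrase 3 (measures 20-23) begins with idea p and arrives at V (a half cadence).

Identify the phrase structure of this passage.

phrase group

The final phrase closes with a half cadence, which is not stronger than the preceding half cadence; the 3 phrases lack an overall antecedent–consequent design and so form a phrase group.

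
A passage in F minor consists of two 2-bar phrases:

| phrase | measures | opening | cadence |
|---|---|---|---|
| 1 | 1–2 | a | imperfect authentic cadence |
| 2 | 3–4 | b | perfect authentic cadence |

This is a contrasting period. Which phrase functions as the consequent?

The phrase ending with the weaker cadence (imperfect authentic cadence) is the antecedent; the one ending more conclusively (perfect authentic cadence) is the consequent. The consequent is phrase 2.

phrase 2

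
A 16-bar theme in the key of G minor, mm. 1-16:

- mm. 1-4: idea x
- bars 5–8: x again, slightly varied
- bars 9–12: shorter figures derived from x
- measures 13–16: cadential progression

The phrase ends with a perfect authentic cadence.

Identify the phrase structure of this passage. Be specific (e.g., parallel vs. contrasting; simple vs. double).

Basic idea (mm. 1-4) + its repetition (mm. 5–8) form the presentation; fragmentation and cadence (mm. 9–16) form the continuation — the 16-bar whole is a sentence.

sentence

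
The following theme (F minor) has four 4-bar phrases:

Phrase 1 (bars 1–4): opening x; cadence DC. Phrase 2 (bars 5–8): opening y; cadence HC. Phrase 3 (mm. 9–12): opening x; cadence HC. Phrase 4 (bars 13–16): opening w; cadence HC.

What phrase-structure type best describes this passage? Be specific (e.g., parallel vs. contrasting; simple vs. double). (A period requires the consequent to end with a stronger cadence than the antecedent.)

Phrase 4 ends with a half cadence, no stronger than phrase 2's half cadence, so the four phrases do not form a double period; nor do phrases 3–4 duplicate 1–2, so it is not a repeated period. With no phrase reaching a conclusive cadence, the passage is a phrase group.

phrase group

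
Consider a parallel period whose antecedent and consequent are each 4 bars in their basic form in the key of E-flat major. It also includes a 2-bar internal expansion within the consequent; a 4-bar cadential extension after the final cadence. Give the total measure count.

Basic parallel period: 4 + 4 = 8 bars.
8 (basic form) + 2 (internal expansion) + 4 (cadential extension) = 14.

14 measures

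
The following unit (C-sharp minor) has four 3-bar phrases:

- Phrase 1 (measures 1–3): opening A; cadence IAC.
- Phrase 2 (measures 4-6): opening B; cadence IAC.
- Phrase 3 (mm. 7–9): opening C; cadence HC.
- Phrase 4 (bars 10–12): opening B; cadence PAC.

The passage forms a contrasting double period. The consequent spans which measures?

In a double period the four phrases pair into a large antecedent (phrases 1–2, ending imperfect authentic cadence) and a large consequent (phrases 3–4, ending perfect authentic cadence). The consequent spans bars 7–12.

measures 7–12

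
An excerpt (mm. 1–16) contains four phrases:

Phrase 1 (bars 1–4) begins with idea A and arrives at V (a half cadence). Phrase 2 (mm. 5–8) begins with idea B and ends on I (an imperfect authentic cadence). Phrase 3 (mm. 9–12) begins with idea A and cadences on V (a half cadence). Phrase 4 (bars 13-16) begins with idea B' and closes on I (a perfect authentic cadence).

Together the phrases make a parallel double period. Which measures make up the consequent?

In a double period the first pair of phrases (ending imperfect authentic cadence) is the large antecedent and the second pair (ending perfect authentic cadence) is the large consequent; the consequent is measures 9–16.

measures 9–16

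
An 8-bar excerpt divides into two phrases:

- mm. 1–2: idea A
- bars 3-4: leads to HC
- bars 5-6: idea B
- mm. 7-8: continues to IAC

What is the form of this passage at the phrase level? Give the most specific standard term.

Phrase 1 ends with a half cadence (weaker) and phrase 2 with an imperfect authentic cadence (stronger): antecedent + consequent = a period.
The two phrases open with different material (A / B), so the period is contrasting.

contrasting period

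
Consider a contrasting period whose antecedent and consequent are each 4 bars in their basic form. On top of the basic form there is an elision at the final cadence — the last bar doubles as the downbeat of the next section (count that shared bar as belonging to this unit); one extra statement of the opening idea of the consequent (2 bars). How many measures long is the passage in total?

Basic contrasting period: 4 + 4 = 8 bars.
8 (basic form) + 2 (extra statement) = 10.
The elision shares a bar with the next section but does not change this unit's count.

10 measures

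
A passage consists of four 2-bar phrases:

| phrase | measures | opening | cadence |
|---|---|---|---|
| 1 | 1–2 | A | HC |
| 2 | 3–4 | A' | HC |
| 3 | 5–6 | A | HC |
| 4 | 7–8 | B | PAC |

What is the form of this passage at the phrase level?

Four phrases in two halves: the first half (measures 1-4) ends with a half cadence, the second (mm. 5–8) with a perfect authentic cadence — a large antecedent–consequent pair, i.e. a double period.
Phrase 3 begins with the same material as phrase 1, making it parallel.

parallel double period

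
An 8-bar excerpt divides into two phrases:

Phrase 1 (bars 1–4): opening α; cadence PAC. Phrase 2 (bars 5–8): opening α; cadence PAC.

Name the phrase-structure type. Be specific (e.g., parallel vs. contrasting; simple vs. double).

Both phrases have the same opening (α) and the same cadence (perfect authentic cadence): the second is a restatement, not a consequent, so this is a repeated phrase rather than a period.

repeated phrase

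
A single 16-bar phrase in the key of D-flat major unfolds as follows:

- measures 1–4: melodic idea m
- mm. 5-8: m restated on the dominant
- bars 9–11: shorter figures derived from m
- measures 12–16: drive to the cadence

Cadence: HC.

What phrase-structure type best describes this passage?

Basic idea (measures 1-4) + its repetition (bars 5–8) form the presentation; fragmentation and cadence (mm. 9–16) form the continuation — the 16-bar whole is a sentence.

sentence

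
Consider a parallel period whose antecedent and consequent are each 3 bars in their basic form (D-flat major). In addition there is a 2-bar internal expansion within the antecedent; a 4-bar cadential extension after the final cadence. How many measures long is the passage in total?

Basic parallel period: 3 + 3 = 6 bars.
6 (basic form) + 2 (internal expansion) + 4 (cadential extension) = 12.

12 measures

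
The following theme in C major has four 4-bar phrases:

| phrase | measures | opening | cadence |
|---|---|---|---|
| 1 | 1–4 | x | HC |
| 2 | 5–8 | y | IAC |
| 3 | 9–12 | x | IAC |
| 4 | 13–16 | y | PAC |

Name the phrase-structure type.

Four phrases in two halves: the first half (mm. 1-8) ends with an imperfect authentic cadence, the second (mm. 9-16) with a perfect authentic cadence — a large antecedent–consequent pair, i.e. a double period.
Phrase 3 begins with the same material as phrase 1, making it parallel.

parallel double period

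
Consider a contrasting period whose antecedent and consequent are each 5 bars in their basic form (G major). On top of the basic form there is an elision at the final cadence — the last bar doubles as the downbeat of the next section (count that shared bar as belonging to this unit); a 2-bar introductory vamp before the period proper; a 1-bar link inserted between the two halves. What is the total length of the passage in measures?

Basic contrasting period: 5 + 5 = 10 bars.
10 (basic form) + 2 (introduction) + 1 (link) = 13.
The elision shares a bar with the next section but does not change this unit's count.

13 measures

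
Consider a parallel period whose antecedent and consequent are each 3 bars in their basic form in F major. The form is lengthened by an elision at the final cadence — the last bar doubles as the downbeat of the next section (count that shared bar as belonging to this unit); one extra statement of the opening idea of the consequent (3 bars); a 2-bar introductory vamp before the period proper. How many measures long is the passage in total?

Basic parallel period: 3 + 3 = 6 bars.
6 (basic form) + 3 (extra statement) + 2 (introduction) = 11.
The elision shares a bar with the next section but does not change this unit's count.

11 measures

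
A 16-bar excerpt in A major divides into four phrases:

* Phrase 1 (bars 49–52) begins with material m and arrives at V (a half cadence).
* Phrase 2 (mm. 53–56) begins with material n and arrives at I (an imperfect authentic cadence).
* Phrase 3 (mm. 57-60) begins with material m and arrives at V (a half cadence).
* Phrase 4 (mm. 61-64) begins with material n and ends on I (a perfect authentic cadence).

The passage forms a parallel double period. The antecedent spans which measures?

In a double period the four phrases pair into a large antecedent (phrases 1–2, ending imperfect authentic cadence) and a large consequent (phrases 3–4, ending perfect authentic cadence). The antecedent spans bars 49–56.

measures 49–56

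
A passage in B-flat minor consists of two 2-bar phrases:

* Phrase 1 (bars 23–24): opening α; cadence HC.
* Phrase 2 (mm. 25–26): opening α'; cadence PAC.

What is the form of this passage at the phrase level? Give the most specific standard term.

Phrase 1 ends with a half cadence (weaker) and phrase 2 with a perfect authentic cadence (stronger): antecedent + consequent = a period.
The two phrases open with the same material (α / α'), so the period is parallel.

parallel period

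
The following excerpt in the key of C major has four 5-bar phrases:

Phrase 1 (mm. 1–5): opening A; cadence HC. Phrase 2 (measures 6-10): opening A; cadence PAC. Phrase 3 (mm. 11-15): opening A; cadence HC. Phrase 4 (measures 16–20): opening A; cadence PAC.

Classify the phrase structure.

repeated period

The cadence pattern HC–PAC–HC–PAC is weak–strong twice, and phrases 3–4 restate phrases 1–2: a period heard twice, not a double period (which would end weakly at phrase 2).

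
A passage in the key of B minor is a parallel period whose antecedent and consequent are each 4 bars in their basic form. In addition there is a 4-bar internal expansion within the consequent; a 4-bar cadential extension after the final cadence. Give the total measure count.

16 measures

Basic parallel period: 4 + 4 = 8 bars.
8 (basic form) + 4 (internal expansion) + 4 (cadential extension) = 16.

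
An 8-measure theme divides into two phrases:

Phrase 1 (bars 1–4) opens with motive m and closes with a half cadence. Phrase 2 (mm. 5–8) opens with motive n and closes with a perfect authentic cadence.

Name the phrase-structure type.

contrasting period

Phrase 1 ends with a half cadence (weaker) and phrase 2 with a perfect authentic cadence (stronger): antecedent + consequent = a period.
The two phrases open with different material (m / n), so the period is contrasting.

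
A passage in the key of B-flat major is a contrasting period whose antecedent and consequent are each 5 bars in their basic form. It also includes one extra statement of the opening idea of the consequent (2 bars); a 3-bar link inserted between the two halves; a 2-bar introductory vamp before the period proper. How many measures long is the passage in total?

17 measures

Basic contrasting period: 5 + 5 = 10 bars.
10 (basic form) + 2 (extra statement) + 3 (link) + 2 (introduction) = 17.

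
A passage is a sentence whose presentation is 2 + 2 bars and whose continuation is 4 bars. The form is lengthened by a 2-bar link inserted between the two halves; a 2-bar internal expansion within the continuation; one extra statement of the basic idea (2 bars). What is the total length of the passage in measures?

Basic sentence: 2 + 2 + 4 = 8 bars.
8 (basic form) + 2 (link) + 2 (internal expansion) + 2 (extra statement) = 14.

14 measures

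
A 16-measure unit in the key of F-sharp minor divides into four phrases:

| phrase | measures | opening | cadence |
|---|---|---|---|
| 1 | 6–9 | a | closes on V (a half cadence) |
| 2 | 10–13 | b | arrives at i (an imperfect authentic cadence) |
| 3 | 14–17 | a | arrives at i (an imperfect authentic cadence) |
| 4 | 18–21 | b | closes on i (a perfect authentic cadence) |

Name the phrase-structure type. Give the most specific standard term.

Four phrases in two halves: the first half (measures 6–13) ends with an imperfect authentic cadence, the second (mm. 14-21) with a perfect authentic cadence — a large antecedent–consequent pair, i.e. a double period.
Phrase 3 begins with the same material as phrase 1, making it parallel.

parallel double period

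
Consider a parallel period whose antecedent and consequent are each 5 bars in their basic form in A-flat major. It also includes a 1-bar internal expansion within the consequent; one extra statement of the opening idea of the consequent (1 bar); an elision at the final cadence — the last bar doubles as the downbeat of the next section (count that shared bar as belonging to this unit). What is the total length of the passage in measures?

12 measures

Basic parallel period: 5 + 5 = 10 bars.
10 (basic form) + 1 (internal expansion) + 1 (extra statement) = 12.
The elision shares a bar with the next section but does not change this unit's count.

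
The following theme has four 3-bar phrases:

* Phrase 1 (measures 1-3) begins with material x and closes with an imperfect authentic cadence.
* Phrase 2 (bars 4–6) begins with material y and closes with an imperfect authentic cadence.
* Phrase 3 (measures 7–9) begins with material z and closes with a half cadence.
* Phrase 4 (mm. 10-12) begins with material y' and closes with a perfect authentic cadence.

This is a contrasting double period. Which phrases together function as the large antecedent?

In a double period the first pair of phrases (ending imperfect authentic cadence) is the large antecedent and the second pair (ending perfect authentic cadence) is the large consequent; the antecedent is phrases 1 and 2.

phrases 1 and 2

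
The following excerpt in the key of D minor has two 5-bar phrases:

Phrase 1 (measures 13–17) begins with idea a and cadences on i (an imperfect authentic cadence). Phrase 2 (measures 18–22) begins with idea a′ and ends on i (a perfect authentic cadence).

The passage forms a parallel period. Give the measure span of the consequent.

measures 18–22

The antecedent is the phrase ending with the weaker cadence (imperfect authentic cadence, phrase 1) and the consequent the one ending more conclusively (perfect authentic cadence, phrase 2); the consequent is measures 18-22.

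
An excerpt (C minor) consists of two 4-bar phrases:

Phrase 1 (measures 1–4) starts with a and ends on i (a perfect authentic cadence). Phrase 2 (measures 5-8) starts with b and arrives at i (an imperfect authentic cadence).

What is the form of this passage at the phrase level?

phrase group

The second phrase closes with an imperfect authentic cadence, which is not stronger than the first phrase's perfect authentic cadence; without a weak→strong cadential pair there is no antecedent–consequent relationship, so this is a phrase group rather than a period.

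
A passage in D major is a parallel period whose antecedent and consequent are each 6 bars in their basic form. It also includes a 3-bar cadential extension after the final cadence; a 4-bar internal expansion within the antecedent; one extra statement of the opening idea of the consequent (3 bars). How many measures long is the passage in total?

22 measures

Basic parallel period: 6 + 6 = 12 bars.
12 (basic form) + 3 (cadential extension) + 4 (internal expansion) + 3 (extra statement) = 22.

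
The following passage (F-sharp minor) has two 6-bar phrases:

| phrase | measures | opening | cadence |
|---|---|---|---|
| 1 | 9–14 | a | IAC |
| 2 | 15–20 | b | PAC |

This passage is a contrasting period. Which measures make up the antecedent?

measures 9–14

The antecedent is the phrase ending with the weaker cadence (imperfect authentic cadence, phrase 1) and the consequent the one ending more conclusively (perfect authentic cadence, phrase 2); the antecedent is bars 9–14.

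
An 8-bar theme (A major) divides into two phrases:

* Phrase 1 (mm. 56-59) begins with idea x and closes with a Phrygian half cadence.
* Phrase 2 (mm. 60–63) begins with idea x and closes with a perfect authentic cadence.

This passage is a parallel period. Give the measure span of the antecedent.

The antecedent is the phrase ending with the weaker cadence (Phrygian half cadence, phrase 1) and the consequent the one ending more conclusively (perfect authentic cadence, phrase 2); the antecedent is measures 56-59.

measures 56–59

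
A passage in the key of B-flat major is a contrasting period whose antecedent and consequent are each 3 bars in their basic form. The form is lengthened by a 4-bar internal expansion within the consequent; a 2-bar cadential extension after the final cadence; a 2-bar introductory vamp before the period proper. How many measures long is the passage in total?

14 measures

Basic contrasting period: 3 + 3 = 6 bars.
6 (basic form) + 4 (internal expansion) + 2 (cadential extension) + 2 (introduction) = 14.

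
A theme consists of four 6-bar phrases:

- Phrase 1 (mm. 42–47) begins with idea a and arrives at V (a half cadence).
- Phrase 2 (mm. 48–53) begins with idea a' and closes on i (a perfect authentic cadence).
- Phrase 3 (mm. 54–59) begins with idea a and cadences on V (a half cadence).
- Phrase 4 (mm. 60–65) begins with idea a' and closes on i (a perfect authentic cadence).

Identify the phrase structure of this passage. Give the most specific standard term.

repeated period

The cadence pattern HC–PAC–HC–PAC is weak–strong twice, and phrases 3–4 restate phrases 1–2: a period heard twice, not a double period (which would end weakly at phrase 2).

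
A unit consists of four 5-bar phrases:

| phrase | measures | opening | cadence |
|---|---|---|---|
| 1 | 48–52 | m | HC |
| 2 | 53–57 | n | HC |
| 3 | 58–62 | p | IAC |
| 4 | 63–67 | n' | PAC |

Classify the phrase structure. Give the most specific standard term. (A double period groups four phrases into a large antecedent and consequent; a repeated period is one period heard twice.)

Four phrases in two halves: the first half (mm. 48-57) ends with a half cadence, the second (mm. 58–67) with a perfect authentic cadence — a large antecedent–consequent pair, i.e. a double period.
Phrase 3 begins with different material from phrase 1, making it contrasting.

contrasting double period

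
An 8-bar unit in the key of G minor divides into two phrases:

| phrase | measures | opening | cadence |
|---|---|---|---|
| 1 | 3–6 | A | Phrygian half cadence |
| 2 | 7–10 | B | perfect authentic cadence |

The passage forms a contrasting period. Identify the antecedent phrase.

The phrase ending with the weaker cadence (Phrygian half cadence) is the antecedent; the one ending more conclusively (perfect authentic cadence) is the consequent. The antecedent is phrase 1.

phrase 1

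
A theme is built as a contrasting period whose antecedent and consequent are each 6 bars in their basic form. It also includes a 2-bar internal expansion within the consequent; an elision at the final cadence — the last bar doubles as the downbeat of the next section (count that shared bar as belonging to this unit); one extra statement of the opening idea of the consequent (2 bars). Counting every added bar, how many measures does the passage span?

16 measures

Basic contrasting period: 6 + 6 = 12 bars.
12 (basic form) + 2 (internal expansion) + 2 (extra statement) = 16.
The elision shares a bar with the next section but does not change this unit's count.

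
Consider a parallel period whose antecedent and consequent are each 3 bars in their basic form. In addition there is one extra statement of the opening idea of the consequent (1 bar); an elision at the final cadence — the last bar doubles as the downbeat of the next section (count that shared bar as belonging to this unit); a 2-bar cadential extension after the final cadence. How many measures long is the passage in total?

Basic parallel period: 3 + 3 = 6 bars.
6 (basic form) + 1 (extra statement) + 2 (cadential extension) = 9.
The elision shares a bar with the next section but does not change this unit's count.

9 measures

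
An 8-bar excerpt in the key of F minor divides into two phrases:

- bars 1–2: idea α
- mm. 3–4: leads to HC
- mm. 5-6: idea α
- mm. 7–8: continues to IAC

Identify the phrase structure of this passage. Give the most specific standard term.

parallel period

Phrase 1 ends with a half cadence (weaker) and phrase 2 with an imperfect authentic cadence (stronger): antecedent + consequent = a period.
The two phrases open with the same material (α / α), so the period is parallel.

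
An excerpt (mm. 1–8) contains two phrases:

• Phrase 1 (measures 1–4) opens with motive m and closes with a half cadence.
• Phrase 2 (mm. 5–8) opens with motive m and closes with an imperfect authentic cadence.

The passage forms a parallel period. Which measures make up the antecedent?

The phrase ending with the weaker cadence (half cadence) is the antecedent; the one ending more conclusively (imperfect authentic cadence) is the consequent. The antecedent is measures 1–4.

measures 1–4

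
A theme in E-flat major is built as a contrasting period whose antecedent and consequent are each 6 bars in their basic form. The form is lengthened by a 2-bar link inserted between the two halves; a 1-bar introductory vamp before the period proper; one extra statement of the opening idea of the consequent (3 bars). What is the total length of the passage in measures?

Basic contrasting period: 6 + 6 = 12 bars.
12 (basic form) + 2 (link) + 1 (introduction) + 3 (extra statement) = 18.

18 measures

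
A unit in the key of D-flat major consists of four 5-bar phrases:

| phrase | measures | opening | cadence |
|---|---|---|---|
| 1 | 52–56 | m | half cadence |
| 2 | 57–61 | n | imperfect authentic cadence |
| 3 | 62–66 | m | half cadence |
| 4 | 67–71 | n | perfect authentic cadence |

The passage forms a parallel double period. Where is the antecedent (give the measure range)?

In a double period the four phrases pair into a large antecedent (phrases 1–2, ending imperfect authentic cadence) and a large consequent (phrases 3–4, ending perfect authentic cadence). The antecedent spans mm. 52–61.

measures 52–61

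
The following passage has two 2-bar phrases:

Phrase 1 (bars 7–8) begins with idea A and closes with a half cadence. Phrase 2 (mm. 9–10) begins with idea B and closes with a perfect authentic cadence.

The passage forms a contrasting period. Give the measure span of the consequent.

The antecedent is the phrase ending with the weaker cadence (half cadence, phrase 1) and the consequent the one ending more conclusively (perfect authentic cadence, phrase 2); the consequent is mm. 9–10.

measures 9–10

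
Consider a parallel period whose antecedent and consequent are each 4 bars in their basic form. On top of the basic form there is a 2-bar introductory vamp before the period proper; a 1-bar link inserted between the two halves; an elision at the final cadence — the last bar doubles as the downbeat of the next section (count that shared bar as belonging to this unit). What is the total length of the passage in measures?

11 measures

Basic parallel period: 4 + 4 = 8 bars.
8 (basic form) + 2 (introduction) + 1 (link) = 11.
The elision shares a bar with the next section but does not change this unit's count.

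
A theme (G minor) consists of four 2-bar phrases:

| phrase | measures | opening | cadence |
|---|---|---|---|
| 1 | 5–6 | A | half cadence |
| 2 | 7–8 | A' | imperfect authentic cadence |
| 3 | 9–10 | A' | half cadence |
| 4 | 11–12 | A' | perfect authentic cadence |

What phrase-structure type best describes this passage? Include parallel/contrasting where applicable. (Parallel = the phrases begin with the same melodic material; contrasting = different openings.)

parallel double period

Four phrases in two halves: the first half (bars 5–8) ends with an imperfect authentic cadence, the second (measures 9–12) with a perfect authentic cadence — a large antecedent–consequent pair, i.e. a double period.
Phrase 3 begins with the same material as phrase 1, making it parallel.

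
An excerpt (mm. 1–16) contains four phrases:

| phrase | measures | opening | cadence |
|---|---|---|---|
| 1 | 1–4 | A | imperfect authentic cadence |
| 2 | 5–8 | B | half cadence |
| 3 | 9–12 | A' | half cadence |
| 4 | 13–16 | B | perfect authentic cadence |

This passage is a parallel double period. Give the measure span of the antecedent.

measures 1–8

In a double period the four phrases pair into a large antecedent (phrases 1–2, ending half cadence) and a large consequent (phrases 3–4, ending perfect authentic cadence). The antecedent spans mm. 1-8.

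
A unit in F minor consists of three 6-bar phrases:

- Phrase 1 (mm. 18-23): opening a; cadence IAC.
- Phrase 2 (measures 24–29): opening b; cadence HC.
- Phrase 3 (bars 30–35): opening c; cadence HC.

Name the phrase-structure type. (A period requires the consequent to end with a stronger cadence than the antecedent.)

The final phrase closes with a half cadence, which is not stronger than the preceding half cadence; the 3 phrases lack an overall antecedent–consequent design and so form a phrase group.

phrase group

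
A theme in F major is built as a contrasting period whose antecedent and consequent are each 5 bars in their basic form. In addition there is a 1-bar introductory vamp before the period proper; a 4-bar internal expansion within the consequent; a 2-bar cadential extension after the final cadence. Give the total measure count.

17 measures

Basic contrasting period: 5 + 5 = 10 bars.
10 (basic form) + 1 (introduction) + 4 (internal expansion) + 2 (cadential extension) = 17.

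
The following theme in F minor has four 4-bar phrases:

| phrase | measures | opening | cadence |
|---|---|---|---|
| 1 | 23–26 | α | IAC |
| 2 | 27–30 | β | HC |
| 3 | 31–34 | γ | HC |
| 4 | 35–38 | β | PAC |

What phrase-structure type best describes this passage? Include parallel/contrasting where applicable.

contrasting double period

Four phrases in two halves: the first half (mm. 23–30) ends with a half cadence, the second (mm. 31–38) with a perfect authentic cadence — a large antecedent–consequent pair, i.e. a double period.
Phrase 3 begins with different material from phrase 1, making it contrasting.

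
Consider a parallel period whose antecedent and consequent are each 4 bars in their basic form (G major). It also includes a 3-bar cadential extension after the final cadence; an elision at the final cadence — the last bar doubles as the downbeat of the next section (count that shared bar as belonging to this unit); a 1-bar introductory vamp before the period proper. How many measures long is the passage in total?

Basic parallel period: 4 + 4 = 8 bars.
8 (basic form) + 3 (cadential extension) + 1 (introduction) = 12.
The elision shares a bar with the next section but does not change this unit's count.

12 measures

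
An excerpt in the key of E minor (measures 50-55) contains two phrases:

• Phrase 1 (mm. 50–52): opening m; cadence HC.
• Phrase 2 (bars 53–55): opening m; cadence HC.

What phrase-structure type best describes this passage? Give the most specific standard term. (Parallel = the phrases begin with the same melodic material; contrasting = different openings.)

Both phrases have the same opening (m) and the same cadence (half cadence): the second is a restatement, not a consequent, so this is a repeated phrase rather than a period.

repeated phrase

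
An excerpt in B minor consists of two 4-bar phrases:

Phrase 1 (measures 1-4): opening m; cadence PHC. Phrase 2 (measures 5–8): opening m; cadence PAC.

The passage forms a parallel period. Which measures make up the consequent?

The phrase ending with the weaker cadence (Phrygian half cadence) is the antecedent; the one ending more conclusively (perfect authentic cadence) is the consequent. The consequent is measures 5–8.

measures 5–8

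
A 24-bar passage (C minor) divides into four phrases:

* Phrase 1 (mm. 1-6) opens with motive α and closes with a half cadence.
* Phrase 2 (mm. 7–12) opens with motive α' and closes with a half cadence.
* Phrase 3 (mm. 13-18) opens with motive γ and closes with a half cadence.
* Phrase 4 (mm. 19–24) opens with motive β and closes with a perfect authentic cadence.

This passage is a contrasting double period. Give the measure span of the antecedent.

In a double period the four phrases pair into a large antecedent (phrases 1–2, ending half cadence) and a large consequent (phrases 3–4, ending perfect authentic cadence). The antecedent spans mm. 1–12.

measures 1–12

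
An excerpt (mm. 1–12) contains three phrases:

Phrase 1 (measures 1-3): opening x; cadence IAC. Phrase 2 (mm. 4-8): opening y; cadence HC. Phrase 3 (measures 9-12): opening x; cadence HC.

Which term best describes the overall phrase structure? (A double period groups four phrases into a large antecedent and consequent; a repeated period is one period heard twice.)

phrase group

The final phrase closes with a half cadence, which is not stronger than the preceding half cadence; the 3 phrases lack an overall antecedent–consequent design and so form a phrase group.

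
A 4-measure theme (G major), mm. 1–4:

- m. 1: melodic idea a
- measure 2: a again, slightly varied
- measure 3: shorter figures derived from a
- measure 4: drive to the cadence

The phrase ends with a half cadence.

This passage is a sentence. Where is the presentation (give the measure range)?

measures 1–2

The presentation of a sentence is the basic idea (bar 1) plus its repetition (m. 2); the presentation is therefore mm. 1-2.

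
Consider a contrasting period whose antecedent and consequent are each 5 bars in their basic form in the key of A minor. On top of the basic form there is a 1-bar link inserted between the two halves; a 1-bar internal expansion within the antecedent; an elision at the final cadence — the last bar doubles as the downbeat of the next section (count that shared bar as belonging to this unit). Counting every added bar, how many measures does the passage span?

12 measures

Basic contrasting period: 5 + 5 = 10 bars.
10 (basic form) + 1 (link) + 1 (internal expansion) = 12.
The elision shares a bar with the next section but does not change this unit's count.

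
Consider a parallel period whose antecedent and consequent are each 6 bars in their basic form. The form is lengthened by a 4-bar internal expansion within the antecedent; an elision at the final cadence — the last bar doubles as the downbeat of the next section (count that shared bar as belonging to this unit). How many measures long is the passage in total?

16 measures

Basic parallel period: 6 + 6 = 12 bars.
12 (basic form) + 4 (internal expansion) = 16.
The elision shares a bar with the next section but does not change this unit's count.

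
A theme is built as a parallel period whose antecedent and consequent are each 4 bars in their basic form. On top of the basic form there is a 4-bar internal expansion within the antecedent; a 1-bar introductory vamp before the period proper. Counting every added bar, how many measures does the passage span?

13 measures

Basic parallel period: 4 + 4 = 8 bars.
8 (basic form) + 4 (internal expansion) + 1 (introduction) = 13.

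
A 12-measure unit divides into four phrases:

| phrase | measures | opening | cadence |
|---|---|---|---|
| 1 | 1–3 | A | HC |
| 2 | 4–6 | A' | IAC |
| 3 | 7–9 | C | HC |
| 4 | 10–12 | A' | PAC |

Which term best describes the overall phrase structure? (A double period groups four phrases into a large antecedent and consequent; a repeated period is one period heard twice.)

Four phrases in two halves: the first half (mm. 1–6) ends with an imperfect authentic cadence, the second (mm. 7-12) with a perfect authentic cadence — a large antecedent–consequent pair, i.e. a double period.
Phrase 3 begins with different material from phrase 1, making it contrasting.

contrasting double period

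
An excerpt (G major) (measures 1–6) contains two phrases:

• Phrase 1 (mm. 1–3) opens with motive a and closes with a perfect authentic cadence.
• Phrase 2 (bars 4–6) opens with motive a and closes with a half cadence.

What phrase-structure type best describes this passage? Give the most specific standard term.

The second phrase closes with a half cadence, which is not stronger than the first phrase's perfect authentic cadence; without a weak→strong cadential pair there is no antecedent–consequent relationship, so this is a phrase group rather than a period.

phrase group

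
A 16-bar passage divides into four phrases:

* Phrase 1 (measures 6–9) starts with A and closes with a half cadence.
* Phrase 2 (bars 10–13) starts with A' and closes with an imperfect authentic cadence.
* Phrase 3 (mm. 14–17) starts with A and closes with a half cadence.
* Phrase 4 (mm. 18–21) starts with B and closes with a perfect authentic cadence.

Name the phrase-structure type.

parallel double period

Four phrases in two halves: the first half (bars 6–13) ends with an imperfect authentic cadence, the second (measures 14–21) with a perfect authentic cadence — a large antecedent–consequent pair, i.e. a double period.
Phrase 3 begins with the same material as phrase 1, making it parallel.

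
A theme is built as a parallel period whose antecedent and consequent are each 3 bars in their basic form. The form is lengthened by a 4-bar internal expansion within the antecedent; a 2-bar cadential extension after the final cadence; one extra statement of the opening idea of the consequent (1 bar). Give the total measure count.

13 measures

Basic parallel period: 3 + 3 = 6 bars.
6 (basic form) + 4 (internal expansion) + 2 (cadential extension) + 1 (extra statement) = 13.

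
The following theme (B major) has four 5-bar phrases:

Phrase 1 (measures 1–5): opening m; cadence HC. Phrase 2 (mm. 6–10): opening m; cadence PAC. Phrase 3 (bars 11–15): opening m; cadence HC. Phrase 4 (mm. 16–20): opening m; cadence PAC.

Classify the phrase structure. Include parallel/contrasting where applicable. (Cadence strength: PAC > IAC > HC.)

The cadence pattern HC–PAC–HC–PAC is weak–strong twice, and phrases 3–4 restate phrases 1–2: a period heard twice, not a double period (which would end weakly at phrase 2).

repeated period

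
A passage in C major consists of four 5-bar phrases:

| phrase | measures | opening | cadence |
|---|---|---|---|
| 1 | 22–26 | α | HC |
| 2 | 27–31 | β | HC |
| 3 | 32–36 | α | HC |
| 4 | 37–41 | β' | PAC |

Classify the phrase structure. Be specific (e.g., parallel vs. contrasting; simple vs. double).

parallel double period

Four phrases in two halves: the first half (measures 22–31) ends with a half cadence, the second (measures 32–41) with a perfect authentic cadence — a large antecedent–consequent pair, i.e. a double period.
Phrase 3 begins with the same material as phrase 1, making it parallel.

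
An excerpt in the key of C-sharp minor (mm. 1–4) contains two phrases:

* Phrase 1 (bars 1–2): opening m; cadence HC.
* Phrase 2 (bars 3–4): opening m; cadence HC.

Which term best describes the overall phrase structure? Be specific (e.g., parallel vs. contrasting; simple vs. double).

Both phrases have the same opening (m) and the same cadence (half cadence): the second is a restatement, not a consequent, so this is a repeated phrase rather than a period.

repeated phrase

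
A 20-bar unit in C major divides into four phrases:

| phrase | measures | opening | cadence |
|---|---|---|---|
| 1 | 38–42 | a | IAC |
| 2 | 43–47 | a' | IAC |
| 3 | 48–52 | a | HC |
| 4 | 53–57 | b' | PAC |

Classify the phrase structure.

Four phrases in two halves: the first half (bars 38–47) ends with an imperfect authentic cadence, the second (mm. 48-57) with a perfect authentic cadence — a large antecedent–consequent pair, i.e. a double period.
Phrase 3 begins with the same material as phrase 1, making it parallel.

parallel double period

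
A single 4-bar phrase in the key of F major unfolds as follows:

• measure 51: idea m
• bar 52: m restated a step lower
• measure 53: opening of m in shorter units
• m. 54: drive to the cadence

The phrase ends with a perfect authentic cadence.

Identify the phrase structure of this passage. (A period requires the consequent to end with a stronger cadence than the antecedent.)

Basic idea (bar 51) + its repetition (bar 52) form the presentation; fragmentation and cadence (bars 53–54) form the continuation — the 4-bar whole is a sentence.

sentence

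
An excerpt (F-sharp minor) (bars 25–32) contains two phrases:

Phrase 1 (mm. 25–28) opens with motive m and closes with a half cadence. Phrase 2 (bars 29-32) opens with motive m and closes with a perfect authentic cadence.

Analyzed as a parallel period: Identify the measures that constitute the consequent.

The antecedent is the phrase ending with the weaker cadence (half cadence, phrase 1) and the consequent the one ending more conclusively (perfect authentic cadence, phrase 2); the consequent is mm. 29–32.

measures 29–32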